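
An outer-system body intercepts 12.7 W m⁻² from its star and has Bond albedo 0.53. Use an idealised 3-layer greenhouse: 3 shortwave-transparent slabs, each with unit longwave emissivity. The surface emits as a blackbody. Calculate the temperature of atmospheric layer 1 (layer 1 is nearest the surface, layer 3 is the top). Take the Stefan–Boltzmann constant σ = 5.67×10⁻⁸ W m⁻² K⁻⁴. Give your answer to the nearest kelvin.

Top-of-atmosphere balance: σT_e⁴ = S(1−α)/4 = 1.492 W m⁻² → T_e = 71.62 K.
In the N-layer model, layer k (counted from the surface) has T_k = (N+1−k)^(1/4)·T_e.
With k = 1: T_1 = (3+1−1)^¼·71.62 K = 94.26 K.

94 kelvin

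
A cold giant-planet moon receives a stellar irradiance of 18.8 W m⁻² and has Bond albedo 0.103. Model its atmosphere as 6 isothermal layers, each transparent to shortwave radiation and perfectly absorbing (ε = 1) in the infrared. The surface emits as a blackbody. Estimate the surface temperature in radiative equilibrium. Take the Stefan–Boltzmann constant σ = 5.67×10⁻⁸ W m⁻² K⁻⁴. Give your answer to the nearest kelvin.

151 K

The effective emission temperature is T_e = [S(1−α)/(4σ)]^¼ = 92.86 K.
With N = 6 opaque layers, T_s = (N+1)^(1/4)·T_e = 7^(1/4)·92.86 = 151.0 K.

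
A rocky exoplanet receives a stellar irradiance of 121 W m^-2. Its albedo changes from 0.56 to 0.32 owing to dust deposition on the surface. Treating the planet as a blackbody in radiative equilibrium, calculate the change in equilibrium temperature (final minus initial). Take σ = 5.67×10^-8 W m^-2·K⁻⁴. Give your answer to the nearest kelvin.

Before: T₁ = [121.0·0.44/(4σ)]^(1/4) = 123.8 K.
Final:   T₂ = [S(1−0.32)/(4σ)]^(1/4) = 138.0 K.
ΔT = T₂ − T₁ = 14.23 K.

14 kelvin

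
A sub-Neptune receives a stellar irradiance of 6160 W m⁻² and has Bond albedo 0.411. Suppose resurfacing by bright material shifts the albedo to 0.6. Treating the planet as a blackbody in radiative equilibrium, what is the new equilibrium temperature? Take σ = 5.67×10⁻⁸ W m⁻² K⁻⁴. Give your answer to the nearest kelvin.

323 K

T₂ = [S(1−α₂)/(4σ)]^(1/4) = [6160·0.4/(4σ)]^(1/4) = 322.8 K.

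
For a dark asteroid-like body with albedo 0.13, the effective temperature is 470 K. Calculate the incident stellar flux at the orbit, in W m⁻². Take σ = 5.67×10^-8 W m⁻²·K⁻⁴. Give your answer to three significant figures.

12700 W m⁻²

From S(1−α)/4 = σT⁴: S = 4σT⁴/(1−α).
σT⁴ = 5.67×10⁻⁸·(470)⁴ = 2767 W m⁻².
S = 4·2767/0.87 = 12720 W m⁻².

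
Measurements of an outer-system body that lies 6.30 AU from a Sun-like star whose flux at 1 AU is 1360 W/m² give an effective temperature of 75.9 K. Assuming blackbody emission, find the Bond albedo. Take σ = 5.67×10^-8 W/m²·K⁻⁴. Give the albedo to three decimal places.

Irradiance scales as 1/d², so S = 1360 W/m² × (1/6.30)² = 34.27 W/m².
From σT⁴ = S(1−α)/4 we invert for α: 1−α = 4σT⁴/S.
σT⁴ = 1.882 W/m², so 4σT⁴ = 7.527 W/m².
Hence α = 1 − 7.527/34.27 = 0.7803.

0.780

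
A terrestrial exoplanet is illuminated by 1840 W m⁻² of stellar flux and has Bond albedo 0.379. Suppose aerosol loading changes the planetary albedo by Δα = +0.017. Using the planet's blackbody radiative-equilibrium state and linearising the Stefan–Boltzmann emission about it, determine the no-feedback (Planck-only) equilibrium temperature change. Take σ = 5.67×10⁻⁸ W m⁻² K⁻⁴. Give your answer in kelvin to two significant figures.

Unperturbed T_e = [1840·(1−0.379)/(4σ)]^¼ = 266.4 K.
TOA radiative forcing: ΔF = −S·Δα/4 = −1840·(+0.017)/4 = -7.820 W m⁻².
Planck response: λ_P = 4σT_e³ = 4·5.67×10⁻⁸·(266.4)³ = 4.289 W m⁻²/K.
So ΔT₀ = -7.820/4.289 = -1.82 K.

-1.8 K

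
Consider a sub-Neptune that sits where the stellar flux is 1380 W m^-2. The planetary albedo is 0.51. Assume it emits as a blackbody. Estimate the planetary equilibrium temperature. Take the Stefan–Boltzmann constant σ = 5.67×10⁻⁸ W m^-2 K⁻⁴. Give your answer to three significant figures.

234 K

Averaging over the sphere, the absorbed flux is S(1−α)/4 = 169.0 W m^-2.
In equilibrium σT⁴ equals this, so T = 233.7 K.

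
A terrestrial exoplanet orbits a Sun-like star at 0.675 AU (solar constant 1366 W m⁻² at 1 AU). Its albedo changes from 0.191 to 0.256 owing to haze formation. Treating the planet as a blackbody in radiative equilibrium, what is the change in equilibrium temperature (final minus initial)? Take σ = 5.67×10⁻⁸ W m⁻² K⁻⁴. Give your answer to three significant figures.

Flux at the orbit: S = 1366/(0.675)² = 2998 W m⁻².
Before: T₁ = [2998·0.809/(4σ)]^(1/4) = 321.6 K.
With α = 0.256, T₂ = 314.9 K.
ΔT = T₂ − T₁ = -6.664 K.

-6.66 kelvin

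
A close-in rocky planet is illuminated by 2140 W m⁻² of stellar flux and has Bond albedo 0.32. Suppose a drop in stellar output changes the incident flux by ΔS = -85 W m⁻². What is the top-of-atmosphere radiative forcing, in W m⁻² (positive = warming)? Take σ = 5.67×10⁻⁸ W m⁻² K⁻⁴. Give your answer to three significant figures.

-14.4 W m⁻²

TOA radiative forcing: ΔF = (1−α)ΔS/4 = 0.68·(-85)/4 = -14.45 W m⁻².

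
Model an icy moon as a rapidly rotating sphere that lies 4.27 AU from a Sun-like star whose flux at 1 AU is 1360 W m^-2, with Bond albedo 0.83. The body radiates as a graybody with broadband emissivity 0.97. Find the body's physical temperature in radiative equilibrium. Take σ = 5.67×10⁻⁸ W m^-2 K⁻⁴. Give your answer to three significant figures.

87.1 kelvin

Irradiance scales as 1/d², so S = 1360 W m^-2 × (1/4.27)² = 74.59 W m^-2.
Averaging over the sphere, the absorbed flux is S(1−α)/4 = 3.170 W m^-2.
Equating to εσT⁴ with ε = 0.97: T = (3.170/0.97σ)^(1/4) = 87.13 K.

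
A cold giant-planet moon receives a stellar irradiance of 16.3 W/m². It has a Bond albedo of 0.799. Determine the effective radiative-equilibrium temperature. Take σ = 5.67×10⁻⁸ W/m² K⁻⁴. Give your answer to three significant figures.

61.7 K

The planet absorbs (1−α)S over its disc πR² and re-emits over 4πR², so the mean absorbed flux is (1−0.799)·16.30/4 = 0.8191 W/m².
In equilibrium σT⁴ equals this, so T = 61.65 K.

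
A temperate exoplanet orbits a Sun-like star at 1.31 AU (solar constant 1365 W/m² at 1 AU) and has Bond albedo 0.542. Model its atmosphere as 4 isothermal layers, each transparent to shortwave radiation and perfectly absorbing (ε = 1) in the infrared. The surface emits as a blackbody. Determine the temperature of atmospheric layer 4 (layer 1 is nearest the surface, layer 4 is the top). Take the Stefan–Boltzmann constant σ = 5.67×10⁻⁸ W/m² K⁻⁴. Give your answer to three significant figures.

Irradiance scales as 1/d², so S = 1365 W/m² × (1/1.31)² = 795.4 W/m².
Top-of-atmosphere balance: σT_e⁴ = S(1−α)/4 = 91.07 W/m² → T_e = 200.2 K.
In the N-layer model, layer k (counted from the surface) has T_k = (N+1−k)^(1/4)·T_e.
With k = 4: T_4 = (4+1−4)^¼·200.2 K = 200.2 K.

200 kelvin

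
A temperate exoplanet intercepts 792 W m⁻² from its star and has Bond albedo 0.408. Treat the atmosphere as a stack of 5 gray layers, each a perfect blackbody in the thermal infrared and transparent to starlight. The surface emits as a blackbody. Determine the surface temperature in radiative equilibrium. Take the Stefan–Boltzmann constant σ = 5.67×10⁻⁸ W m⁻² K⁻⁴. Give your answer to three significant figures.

The effective emission temperature is T_e = [S(1−α)/(4σ)]^¼ = 213.2 K.
Layer-by-layer balance gives σT_s⁴ = (N+1)σT_e⁴, so T_s = 6^¼·213.2 = 333.7 K.

334 kelvin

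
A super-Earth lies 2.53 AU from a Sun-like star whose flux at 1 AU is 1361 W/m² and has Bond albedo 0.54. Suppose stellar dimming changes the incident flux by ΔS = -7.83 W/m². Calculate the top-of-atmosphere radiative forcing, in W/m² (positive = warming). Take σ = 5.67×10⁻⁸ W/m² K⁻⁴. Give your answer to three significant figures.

Flux at the orbit: S = 1361/(2.53)² = 212.6 W/m².
TOA radiative forcing: ΔF = (1−α)ΔS/4 = 0.46·(-7.83)/4 = -0.9004 W/m².

-0.900 W/m²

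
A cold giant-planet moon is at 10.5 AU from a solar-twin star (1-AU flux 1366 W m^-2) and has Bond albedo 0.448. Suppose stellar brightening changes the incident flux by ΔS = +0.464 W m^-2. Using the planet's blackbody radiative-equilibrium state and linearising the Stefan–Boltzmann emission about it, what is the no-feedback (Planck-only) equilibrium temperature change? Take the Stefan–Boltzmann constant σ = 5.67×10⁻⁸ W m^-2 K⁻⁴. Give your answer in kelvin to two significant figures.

0.69 kelvin

By the inverse-square law, S = 1366/10.5² = 12.39 W m^-2.
Reference equilibrium: T_e = [S(1−α)/(4σ)]^(1/4) = 74.10 K.
Only a fraction (1−α) is absorbed and it's spread over 4πR², so ΔF = (1−α)ΔS/4 = 0.06403 W m^-2.
Linearising σT⁴ gives d(σT⁴)/dT = 4σT_e³ = 0.09229 W m^-2 per K.
Hence the no-feedback warming is ΔF/(4σT_e³) = 0.694 K.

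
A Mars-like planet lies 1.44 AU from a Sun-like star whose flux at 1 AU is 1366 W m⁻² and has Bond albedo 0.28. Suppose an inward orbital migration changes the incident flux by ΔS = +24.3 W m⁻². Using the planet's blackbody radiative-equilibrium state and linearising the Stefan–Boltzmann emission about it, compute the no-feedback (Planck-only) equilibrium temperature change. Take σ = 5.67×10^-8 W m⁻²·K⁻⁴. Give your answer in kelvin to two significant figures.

Flux at the orbit: S = 1366/(1.44)² = 658.8 W m⁻².
The baseline emission temperature is T_e = 213.8 K.
Only a fraction (1−α) is absorbed and it's spread over 4πR², so ΔF = (1−α)ΔS/4 = 4.374 W m⁻².
The Planck feedback parameter is 4σT_e³ = 2.218 W m⁻²/K.
Hence the no-feedback warming is ΔF/(4σT_e³) = 1.97 K.

2.0 K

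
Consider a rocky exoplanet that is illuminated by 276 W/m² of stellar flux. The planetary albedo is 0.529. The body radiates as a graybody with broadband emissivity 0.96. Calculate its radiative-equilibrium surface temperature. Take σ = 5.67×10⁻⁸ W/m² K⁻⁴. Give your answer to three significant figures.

156 K

The planet absorbs (1−α)S over its disc πR² and re-emits over 4πR², so the mean absorbed flux is (1−0.529)·276.0/4 = 32.50 W/m².
Radiative balance εσT⁴ = 32.50 gives T = [32.50/(0.96·σ)]^(1/4) = 156.3 K.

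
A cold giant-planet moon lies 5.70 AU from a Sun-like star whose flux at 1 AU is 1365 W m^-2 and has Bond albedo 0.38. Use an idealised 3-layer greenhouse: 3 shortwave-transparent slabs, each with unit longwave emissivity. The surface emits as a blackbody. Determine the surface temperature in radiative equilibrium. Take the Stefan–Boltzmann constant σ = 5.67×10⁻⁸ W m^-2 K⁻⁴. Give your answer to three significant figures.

146 K

By the inverse-square law, S = 1365/5.70² = 42.01 W m^-2.
The effective emission temperature is T_e = [S(1−α)/(4σ)]^¼ = 103.5 K.
For an N-layer opaque stack, T_s⁴ = (N+1)T_e⁴, hence T_s = (4)^(1/4)×103.5 K = 146.4 K.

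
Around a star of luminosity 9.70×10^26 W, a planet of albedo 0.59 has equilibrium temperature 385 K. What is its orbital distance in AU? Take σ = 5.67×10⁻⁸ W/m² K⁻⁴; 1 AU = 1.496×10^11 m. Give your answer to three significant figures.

Energy balance gives S = 4σT⁴/(1−α) = 12150 W/m².
S = L/(4πd²) → d = √(L/4πS) = √(9.70×10^26/(4π·12150)) = 7.969×10^10 m = 0.5327 AU.

0.533 AU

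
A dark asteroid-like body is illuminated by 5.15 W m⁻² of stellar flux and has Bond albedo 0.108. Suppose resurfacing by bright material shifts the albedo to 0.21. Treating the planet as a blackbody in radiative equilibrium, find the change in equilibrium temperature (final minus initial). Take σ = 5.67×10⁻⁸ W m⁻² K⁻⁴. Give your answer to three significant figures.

Initial: T₁ = [S(1−0.108)/(4σ)]^(1/4) = 67.09 K.
After:  T₂ = [5.150·0.79/(4σ)]^(1/4) = 65.08 K.
ΔT = T₂ − T₁ = -2.006 K.

-2.01 kelvin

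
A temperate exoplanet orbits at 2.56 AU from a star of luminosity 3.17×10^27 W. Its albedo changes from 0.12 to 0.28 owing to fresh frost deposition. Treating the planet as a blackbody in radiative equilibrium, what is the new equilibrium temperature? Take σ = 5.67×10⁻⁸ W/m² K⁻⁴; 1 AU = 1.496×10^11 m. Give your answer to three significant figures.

d = 2.56 × 1.496×10^11 m = 3.830×10^11 m.
Spreading L over a sphere of radius d: S = 3.17×10^27/(4π·3.83×10^11²) = 1720 W/m².
T₂ = [S(1−α₂)/(4σ)]^(1/4) = [1720·0.72/(4σ)]^(1/4) = 271.8 K.

272 K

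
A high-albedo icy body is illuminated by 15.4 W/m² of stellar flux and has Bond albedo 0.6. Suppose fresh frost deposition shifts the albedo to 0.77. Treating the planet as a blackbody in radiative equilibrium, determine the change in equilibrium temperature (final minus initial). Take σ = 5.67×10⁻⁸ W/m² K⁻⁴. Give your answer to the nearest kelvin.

-9 K

Initial: T₁ = [S(1−0.6)/(4σ)]^(1/4) = 72.19 K.
After:  T₂ = [15.40·0.23/(4σ)]^(1/4) = 62.86 K.
Change: 62.86 − 72.19 = -9.327 K.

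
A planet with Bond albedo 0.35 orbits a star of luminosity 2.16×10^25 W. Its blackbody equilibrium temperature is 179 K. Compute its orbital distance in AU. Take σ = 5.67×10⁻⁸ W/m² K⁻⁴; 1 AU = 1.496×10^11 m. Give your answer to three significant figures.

0.463 AU

Energy balance gives S = 4σT⁴/(1−α) = 358.2 W/m².
From L = 4πd²S, d = √(2.16×10^25/(4π·358.2)) = 6.927×10^10 m = 0.4630 AU.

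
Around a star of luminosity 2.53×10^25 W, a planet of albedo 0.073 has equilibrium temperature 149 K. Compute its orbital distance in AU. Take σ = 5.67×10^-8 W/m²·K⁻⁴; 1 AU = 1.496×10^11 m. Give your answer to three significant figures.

Required flux: S = 4σT⁴/(1−α) = 120.6 W/m².
From L = 4πd²S, d = √(2.53×10^25/(4π·120.6)) = 1.292×10^11 m = 0.8637 AU.

0.864 AU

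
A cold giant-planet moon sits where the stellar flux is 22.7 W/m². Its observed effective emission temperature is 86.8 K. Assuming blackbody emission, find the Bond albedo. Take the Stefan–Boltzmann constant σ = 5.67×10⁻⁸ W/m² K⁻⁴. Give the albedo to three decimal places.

Energy balance: S(1−α)/4 = σT⁴, so 1−α = 4σT⁴/S.
4σT⁴ = 4·5.67×10⁻⁸·(86.8)⁴ = 12.87 W/m².
1−α = 12.87/22.70 = 0.5671, so α = 0.4329.

0.433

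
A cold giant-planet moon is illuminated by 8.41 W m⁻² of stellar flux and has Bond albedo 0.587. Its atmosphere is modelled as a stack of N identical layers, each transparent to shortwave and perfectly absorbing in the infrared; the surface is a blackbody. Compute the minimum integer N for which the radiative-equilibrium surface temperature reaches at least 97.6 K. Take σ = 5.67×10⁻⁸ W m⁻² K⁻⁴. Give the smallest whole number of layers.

5

Top-of-atmosphere balance: σT_e⁴ = S(1−α)/4 = 0.8683 W m⁻² → T_e = 62.56 K.
Need (N+1)T_e⁴ ≥ T_s⁴, i.e. N+1 ≥ (97.6/62.56)⁴ = 5.925.
So N ≥ 4.925; the smallest integer is N = 5.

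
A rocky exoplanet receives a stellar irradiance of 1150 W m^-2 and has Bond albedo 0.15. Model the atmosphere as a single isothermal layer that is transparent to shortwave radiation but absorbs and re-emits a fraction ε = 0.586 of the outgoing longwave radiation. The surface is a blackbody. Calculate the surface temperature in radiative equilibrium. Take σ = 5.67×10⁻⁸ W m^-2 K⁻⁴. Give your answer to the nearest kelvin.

At the top of the atmosphere, σT_e⁴ = S(1−α)/4 = 244.4 W m^-2, giving T_e = 256.2 K.
The surface balance (absorbed SW + ε·downward IR = σT_s⁴) with T_a⁴ = T_s⁴/2 reduces to T_s = T_e·[2/(2−ε)]^¼ = 279.4 K.

279 K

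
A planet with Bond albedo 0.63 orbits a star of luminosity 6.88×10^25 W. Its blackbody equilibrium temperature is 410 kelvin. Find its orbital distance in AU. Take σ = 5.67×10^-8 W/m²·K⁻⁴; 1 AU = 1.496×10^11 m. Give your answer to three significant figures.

Required flux: S = 4σT⁴/(1−α) = 17320 W/m².
Then d = [L/(4πS)]^(1/2) = 1.778×10^10 m, i.e. 0.1188 AU.

0.119 AU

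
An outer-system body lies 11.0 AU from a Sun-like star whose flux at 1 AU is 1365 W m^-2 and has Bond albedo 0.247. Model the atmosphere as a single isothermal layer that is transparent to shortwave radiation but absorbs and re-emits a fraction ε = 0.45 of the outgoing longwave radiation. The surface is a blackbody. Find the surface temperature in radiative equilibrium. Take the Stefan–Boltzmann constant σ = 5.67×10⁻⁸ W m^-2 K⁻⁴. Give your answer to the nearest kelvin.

Irradiance scales as 1/d², so S = 1365 W m^-2 × (1/11.0)² = 11.28 W m^-2.
The planet radiates to space at T_e = [S(1−α)/(4σ)]^(1/4) = 78.23 K.
The surface balance (absorbed SW + ε·downward IR = σT_s⁴) with T_a⁴ = T_s⁴/2 reduces to T_s = T_e·[2/(2−ε)]^¼ = 83.38 K.

83 K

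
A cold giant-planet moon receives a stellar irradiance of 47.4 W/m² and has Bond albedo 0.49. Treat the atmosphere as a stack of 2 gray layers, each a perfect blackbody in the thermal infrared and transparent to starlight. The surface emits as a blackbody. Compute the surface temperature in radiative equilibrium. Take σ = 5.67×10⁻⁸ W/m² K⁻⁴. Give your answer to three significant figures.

134 kelvin

OLR = S(1−α)/4 = 6.043 W/m²; the top layer radiates at T_e = 101.6 K.
With N = 2 opaque layers, T_s = (N+1)^(1/4)·T_e = 3^(1/4)·101.6 = 133.7 K.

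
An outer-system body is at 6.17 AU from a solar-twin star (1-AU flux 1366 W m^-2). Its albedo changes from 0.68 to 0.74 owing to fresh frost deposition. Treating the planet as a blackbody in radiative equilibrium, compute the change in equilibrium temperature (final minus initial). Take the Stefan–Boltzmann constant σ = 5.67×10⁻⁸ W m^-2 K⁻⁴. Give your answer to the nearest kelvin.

-4 kelvin

Irradiance scales as 1/d², so S = 1366 W m^-2 × (1/6.17)² = 35.88 W m^-2.
Initial: T₁ = [S(1−0.68)/(4σ)]^(1/4) = 84.35 K.
Final:   T₂ = [S(1−0.74)/(4σ)]^(1/4) = 80.09 K.
Change: 80.09 − 84.35 = -4.267 K.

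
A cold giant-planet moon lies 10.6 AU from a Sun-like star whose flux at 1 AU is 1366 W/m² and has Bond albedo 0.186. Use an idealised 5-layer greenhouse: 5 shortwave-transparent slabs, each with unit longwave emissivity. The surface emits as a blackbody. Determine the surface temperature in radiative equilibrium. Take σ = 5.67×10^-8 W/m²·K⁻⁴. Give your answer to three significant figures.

Flux at the orbit: S = 1366/(10.6)² = 12.16 W/m².
Top-of-atmosphere balance: σT_e⁴ = S(1−α)/4 = 2.474 W/m² → T_e = 81.27 K.
With N = 5 opaque layers, T_s = (N+1)^(1/4)·T_e = 6^(1/4)·81.27 = 127.2 K.

127 kelvin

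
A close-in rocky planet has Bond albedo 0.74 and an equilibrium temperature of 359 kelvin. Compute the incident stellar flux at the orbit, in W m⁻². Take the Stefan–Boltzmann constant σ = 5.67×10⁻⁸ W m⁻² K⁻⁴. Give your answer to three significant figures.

From S(1−α)/4 = σT⁴: S = 4σT⁴/(1−α).
The emitted flux is σT⁴ = 941.8 W m⁻².
S = 4·941.8/0.26 = 14490 W m⁻².

14500 W m⁻²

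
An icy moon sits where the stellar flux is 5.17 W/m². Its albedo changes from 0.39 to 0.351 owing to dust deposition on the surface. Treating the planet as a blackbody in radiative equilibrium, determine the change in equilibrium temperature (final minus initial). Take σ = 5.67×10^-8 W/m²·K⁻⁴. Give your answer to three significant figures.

Initial: T₁ = [S(1−0.39)/(4σ)]^(1/4) = 61.07 K.
After:  T₂ = [5.170·0.649/(4σ)]^(1/4) = 62.02 K.
ΔT = T₂ − T₁ = 0.9535 K.

0.953 kelvin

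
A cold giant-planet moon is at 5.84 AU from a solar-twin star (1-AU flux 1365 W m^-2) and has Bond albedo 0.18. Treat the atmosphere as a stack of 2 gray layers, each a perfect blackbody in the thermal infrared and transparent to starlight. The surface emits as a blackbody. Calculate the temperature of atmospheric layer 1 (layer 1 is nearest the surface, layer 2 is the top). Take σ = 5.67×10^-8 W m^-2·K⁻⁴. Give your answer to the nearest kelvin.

Irradiance scales as 1/d², so S = 1365 W m^-2 × (1/5.84)² = 40.02 W m^-2.
OLR = S(1−α)/4 = 8.205 W m^-2; the top layer radiates at T_e = 109.7 K.
Each opaque layer satisfies 2T_j⁴ = T_{j−1}⁴ + T_{j+1}⁴, giving T_k⁴ = (N+1−k)T_e⁴.
With k = 1: T_1 = (2+1−1)^¼·109.7 K = 130.4 K.

130 K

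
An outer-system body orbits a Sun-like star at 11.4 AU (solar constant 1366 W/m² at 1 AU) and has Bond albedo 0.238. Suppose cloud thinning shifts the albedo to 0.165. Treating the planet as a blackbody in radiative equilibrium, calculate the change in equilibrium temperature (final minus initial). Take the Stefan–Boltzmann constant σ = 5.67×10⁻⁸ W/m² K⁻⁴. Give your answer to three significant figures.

Flux at the orbit: S = 1366/(11.4)² = 10.51 W/m².
Initial: T₁ = [S(1−0.238)/(4σ)]^(1/4) = 77.09 K.
Final:   T₂ = [S(1−0.165)/(4σ)]^(1/4) = 78.87 K.
Change: 78.87 − 77.09 = 1.783 K.

1.78 kelvin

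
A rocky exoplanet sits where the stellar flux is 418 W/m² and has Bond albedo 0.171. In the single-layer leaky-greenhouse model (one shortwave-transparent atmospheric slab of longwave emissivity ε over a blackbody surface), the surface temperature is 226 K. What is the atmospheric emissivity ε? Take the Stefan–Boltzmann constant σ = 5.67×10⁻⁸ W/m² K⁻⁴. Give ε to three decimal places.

Effective temperature: T_e = [S(1−α)/(4σ)]^(1/4) = 197.7 K.
T_s⁴ = T_e⁴·2/(2−ε) → ε = 2 − 2(T_e/T_s)⁴ = 2 − 2·(197.7/226)⁴ = 0.8287.

0.829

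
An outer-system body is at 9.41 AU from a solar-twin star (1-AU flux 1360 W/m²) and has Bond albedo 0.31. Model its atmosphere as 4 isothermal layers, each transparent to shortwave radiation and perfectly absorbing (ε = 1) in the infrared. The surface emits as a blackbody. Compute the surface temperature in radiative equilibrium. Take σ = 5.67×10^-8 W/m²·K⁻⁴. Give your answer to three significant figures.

124 K

By the inverse-square law, S = 1360/9.41² = 15.36 W/m².
OLR = S(1−α)/4 = 2.649 W/m²; the top layer radiates at T_e = 82.68 K.
With N = 4 opaque layers, T_s = (N+1)^(1/4)·T_e = 5^(1/4)·82.68 = 123.6 K.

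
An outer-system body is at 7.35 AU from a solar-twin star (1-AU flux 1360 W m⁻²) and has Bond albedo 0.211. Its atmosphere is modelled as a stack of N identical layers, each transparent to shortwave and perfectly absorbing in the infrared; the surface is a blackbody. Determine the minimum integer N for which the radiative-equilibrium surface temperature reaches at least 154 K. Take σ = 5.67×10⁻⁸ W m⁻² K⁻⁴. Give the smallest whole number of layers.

6

Flux at the orbit: S = 1360/(7.35)² = 25.17 W m⁻².
OLR = S(1−α)/4 = 4.966 W m⁻²; the top layer radiates at T_e = 96.74 K.
Need (N+1)T_e⁴ ≥ T_s⁴, i.e. N+1 ≥ (154/96.74)⁴ = 6.422.
So N ≥ 5.422; the smallest integer is N = 6.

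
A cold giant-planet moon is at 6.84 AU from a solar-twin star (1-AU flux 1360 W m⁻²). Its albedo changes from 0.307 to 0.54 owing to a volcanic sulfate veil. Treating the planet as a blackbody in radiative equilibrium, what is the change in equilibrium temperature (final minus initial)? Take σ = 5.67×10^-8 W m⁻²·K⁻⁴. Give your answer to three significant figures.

-9.45 K

By the inverse-square law, S = 1360/6.84² = 29.07 W m⁻².
Initial: T₁ = [S(1−0.307)/(4σ)]^(1/4) = 97.08 K.
After:  T₂ = [29.07·0.46/(4σ)]^(1/4) = 87.63 K.
ΔT = T₂ − T₁ = -9.453 K.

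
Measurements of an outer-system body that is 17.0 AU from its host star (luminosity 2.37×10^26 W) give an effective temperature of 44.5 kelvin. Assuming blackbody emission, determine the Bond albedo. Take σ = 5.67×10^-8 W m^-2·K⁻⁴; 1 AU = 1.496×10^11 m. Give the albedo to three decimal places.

d = 17.0 × 1.496×10^11 m = 2.543×10^12 m.
Spreading L over a sphere of radius d: S = 2.37×10^26/(4π·2.54×10^12²) = 2.916 W m^-2.
Energy balance: S(1−α)/4 = σT⁴, so 1−α = 4σT⁴/S.
4σT⁴ = 4·5.67×10⁻⁸·(44.5)⁴ = 0.8894 W m^-2.
1−α = 0.8894/2.916 = 0.3050, so α = 0.6950.

0.695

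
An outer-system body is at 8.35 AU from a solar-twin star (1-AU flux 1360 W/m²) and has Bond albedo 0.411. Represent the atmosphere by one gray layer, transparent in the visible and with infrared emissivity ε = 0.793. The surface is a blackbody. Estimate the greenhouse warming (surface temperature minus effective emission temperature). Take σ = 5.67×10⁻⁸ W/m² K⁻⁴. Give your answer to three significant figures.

11.4 kelvin

Irradiance scales as 1/d², so S = 1360 W/m² × (1/8.35)² = 19.51 W/m².
The planet radiates to space at T_e = [S(1−α)/(4σ)]^(1/4) = 84.36 K.
For a single slab of emissivity ε, T_s⁴ = 2T_e⁴/(2−ε); thus T_s = 84.36·(1.657)^(1/4) = 95.72 K.
Greenhouse warming: T_s − T_e = 11.35 K.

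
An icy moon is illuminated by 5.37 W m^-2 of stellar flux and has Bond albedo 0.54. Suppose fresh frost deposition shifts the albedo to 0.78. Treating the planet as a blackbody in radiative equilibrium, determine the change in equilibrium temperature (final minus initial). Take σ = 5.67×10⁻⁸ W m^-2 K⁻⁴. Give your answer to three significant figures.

-9.67 K

Before: T₁ = [5.370·0.46/(4σ)]^(1/4) = 57.45 K.
After:  T₂ = [5.370·0.22/(4σ)]^(1/4) = 47.77 K.
ΔT = T₂ − T₁ = -9.674 K.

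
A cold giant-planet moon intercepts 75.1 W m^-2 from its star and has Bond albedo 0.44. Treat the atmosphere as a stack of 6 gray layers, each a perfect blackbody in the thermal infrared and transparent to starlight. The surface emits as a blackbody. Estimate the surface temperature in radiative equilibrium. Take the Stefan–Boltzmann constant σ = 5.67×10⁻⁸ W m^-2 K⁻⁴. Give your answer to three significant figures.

OLR = S(1−α)/4 = 10.51 W m^-2; the top layer radiates at T_e = 116.7 K.
With N = 6 opaque layers, T_s = (N+1)^(1/4)·T_e = 7^(1/4)·116.7 = 189.8 K.

190 K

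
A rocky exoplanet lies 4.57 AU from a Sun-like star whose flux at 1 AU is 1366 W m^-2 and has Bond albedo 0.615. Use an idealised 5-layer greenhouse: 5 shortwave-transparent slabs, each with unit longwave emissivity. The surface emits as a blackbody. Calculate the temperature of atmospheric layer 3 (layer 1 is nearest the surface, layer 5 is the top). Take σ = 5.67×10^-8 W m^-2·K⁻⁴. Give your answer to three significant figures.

Flux at the orbit: S = 1366/(4.57)² = 65.41 W m^-2.
The effective emission temperature is T_e = [S(1−α)/(4σ)]^¼ = 102.7 K.
In the N-layer model, layer k (counted from the surface) has T_k = (N+1−k)^(1/4)·T_e.
With k = 3: T_3 = (5+1−3)^¼·102.7 K = 135.1 K.

135 K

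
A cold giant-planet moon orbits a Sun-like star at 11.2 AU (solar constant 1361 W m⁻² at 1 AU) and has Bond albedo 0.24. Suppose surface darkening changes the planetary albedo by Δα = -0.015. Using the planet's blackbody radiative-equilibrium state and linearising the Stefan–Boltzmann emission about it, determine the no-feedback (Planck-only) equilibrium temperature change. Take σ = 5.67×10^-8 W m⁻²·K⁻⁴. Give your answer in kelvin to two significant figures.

0.38 K

Irradiance scales as 1/d², so S = 1361 W m⁻² × (1/11.2)² = 10.85 W m⁻².
The baseline emission temperature is T_e = 77.65 K.
TOA radiative forcing: ΔF = −S·Δα/4 = −10.85·(-0.015)/4 = 0.04069 W m⁻².
Planck response: λ_P = 4σT_e³ = 4·5.67×10⁻⁸·(77.65)³ = 0.1062 W m⁻²/K.
So ΔT₀ = 0.04069/0.1062 = 0.383 K.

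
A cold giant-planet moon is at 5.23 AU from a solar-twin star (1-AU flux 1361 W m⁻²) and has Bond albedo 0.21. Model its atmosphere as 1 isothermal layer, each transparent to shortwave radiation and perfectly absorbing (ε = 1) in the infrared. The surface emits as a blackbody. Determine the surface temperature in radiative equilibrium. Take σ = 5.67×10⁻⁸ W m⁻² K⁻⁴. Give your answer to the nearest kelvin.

Flux at the orbit: S = 1361/(5.23)² = 49.76 W m⁻².
Top-of-atmosphere balance: σT_e⁴ = S(1−α)/4 = 9.827 W m⁻² → T_e = 114.7 K.
With N = 1 opaque layers, T_s = (N+1)^(1/4)·T_e = 2^(1/4)·114.7 = 136.4 K.

136 kelvin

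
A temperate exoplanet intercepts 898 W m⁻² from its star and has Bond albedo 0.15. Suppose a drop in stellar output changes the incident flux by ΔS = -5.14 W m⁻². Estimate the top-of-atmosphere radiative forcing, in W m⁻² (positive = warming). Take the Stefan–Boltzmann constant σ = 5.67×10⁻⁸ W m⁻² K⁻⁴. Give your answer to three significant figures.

TOA radiative forcing: ΔF = (1−α)ΔS/4 = 0.85·(-5.14)/4 = -1.092 W m⁻².

-1.09 W m⁻²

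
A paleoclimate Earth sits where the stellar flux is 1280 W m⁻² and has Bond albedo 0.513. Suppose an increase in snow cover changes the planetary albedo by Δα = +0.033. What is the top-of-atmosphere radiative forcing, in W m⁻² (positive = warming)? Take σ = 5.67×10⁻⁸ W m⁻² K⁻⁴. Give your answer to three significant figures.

-10.6 W m⁻²

The change in absorbed flux is Δ[S(1−α)/4] = −SΔα/4 = -10.56 W m⁻².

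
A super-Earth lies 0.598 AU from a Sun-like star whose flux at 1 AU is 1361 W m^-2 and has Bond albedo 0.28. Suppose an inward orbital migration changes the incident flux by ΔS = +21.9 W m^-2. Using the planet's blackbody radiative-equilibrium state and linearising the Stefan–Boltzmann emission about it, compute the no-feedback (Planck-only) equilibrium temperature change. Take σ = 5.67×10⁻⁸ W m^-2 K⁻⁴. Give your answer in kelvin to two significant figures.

Flux at the orbit: S = 1361/(0.598)² = 3806 W m^-2.
The baseline emission temperature is T_e = 331.5 K.
ΔF = Δ[S(1−α)]/4 = (1−0.28)·+21.9/4 = 3.942 W m^-2.
Planck response: λ_P = 4σT_e³ = 4·5.67×10⁻⁸·(331.5)³ = 8.265 W m^-2/K.
So ΔT₀ = 3.942/8.265 = 0.477 K.

0.48 K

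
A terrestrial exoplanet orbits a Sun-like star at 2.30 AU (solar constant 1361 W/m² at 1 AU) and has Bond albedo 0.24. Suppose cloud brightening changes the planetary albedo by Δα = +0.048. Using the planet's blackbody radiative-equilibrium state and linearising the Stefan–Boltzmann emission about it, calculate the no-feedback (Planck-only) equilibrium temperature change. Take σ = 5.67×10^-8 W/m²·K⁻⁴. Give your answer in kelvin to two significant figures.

Flux at the orbit: S = 1361/(2.30)² = 257.3 W/m².
The baseline emission temperature is T_e = 171.4 K.
TOA radiative forcing: ΔF = −S·Δα/4 = −257.3·(+0.048)/4 = -3.087 W/m².
Linearising σT⁴ gives d(σT⁴)/dT = 4σT_e³ = 1.141 W/m² per K.
So ΔT₀ = -3.087/1.141 = -2.71 K.

-2.7 kelvin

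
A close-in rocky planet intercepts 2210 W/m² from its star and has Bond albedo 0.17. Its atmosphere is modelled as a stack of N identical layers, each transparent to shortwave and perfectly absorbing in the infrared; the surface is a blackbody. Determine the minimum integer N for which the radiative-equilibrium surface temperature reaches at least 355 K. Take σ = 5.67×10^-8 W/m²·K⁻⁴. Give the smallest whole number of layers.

Top-of-atmosphere balance: σT_e⁴ = S(1−α)/4 = 458.6 W/m² → T_e = 299.9 K.
T_s = (N+1)^(1/4)·T_e ≥ 355 K requires N+1 ≥ (T_s/T_e)⁴ = (355/299.9)⁴ = 1.964.
Rounding up, N = 1.

1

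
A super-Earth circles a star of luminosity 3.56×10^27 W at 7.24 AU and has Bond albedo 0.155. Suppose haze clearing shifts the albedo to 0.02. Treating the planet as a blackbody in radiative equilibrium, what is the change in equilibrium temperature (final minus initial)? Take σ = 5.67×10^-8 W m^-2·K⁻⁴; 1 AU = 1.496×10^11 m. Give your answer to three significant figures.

d = 7.24 × 1.496×10^11 m = 1.083×10^12 m.
Flux at the orbit: S = L/(4πd²) = 3.56×10^27/(4π·(1.08×10^12)²) = 241.5 W m^-2.
With α = 0.155, T₁ = 173.2 K.
Final:   T₂ = [S(1−0.02)/(4σ)]^(1/4) = 179.7 K.
ΔT = T₂ − T₁ = 6.538 K.

6.54 K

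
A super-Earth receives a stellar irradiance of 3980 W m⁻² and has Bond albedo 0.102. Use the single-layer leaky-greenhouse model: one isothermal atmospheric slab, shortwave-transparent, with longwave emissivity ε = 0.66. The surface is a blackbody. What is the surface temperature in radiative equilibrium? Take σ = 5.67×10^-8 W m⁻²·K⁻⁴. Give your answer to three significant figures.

The planet radiates to space at T_e = [S(1−α)/(4σ)]^(1/4) = 354.3 K.
Surface balance with a leaky layer gives σT_s⁴ = σT_e⁴·2/(2−ε), so T_s = T_e·[2/(2−0.66)]^(1/4) = 391.6 K.

392 kelvin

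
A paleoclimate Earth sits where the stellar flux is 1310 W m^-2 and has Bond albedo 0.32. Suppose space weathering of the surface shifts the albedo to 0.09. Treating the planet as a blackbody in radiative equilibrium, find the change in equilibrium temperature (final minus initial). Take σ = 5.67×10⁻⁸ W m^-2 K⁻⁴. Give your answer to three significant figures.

Before: T₁ = [1310·0.68/(4σ)]^(1/4) = 250.3 K.
Final:   T₂ = [S(1−0.09)/(4σ)]^(1/4) = 269.3 K.
ΔT = T₂ − T₁ = 18.91 K.

18.9 K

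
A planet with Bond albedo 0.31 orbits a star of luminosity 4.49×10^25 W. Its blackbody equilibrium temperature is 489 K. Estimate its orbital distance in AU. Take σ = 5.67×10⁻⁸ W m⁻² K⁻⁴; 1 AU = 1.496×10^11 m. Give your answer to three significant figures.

Required flux: S = 4σT⁴/(1−α) = 18790 W m⁻².
S = L/(4πd²) → d = √(L/4πS) = √(4.49×10^25/(4π·18790)) = 1.379×10^10 m = 0.09217 AU.

0.0922 AU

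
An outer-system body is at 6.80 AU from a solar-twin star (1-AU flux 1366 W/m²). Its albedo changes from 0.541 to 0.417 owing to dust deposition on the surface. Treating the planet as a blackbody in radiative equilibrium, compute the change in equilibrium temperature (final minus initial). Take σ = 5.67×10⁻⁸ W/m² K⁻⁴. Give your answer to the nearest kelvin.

5 K

Irradiance scales as 1/d², so S = 1366 W/m² × (1/6.80)² = 29.54 W/m².
Initial: T₁ = [S(1−0.541)/(4σ)]^(1/4) = 87.93 K.
Final:   T₂ = [S(1−0.417)/(4σ)]^(1/4) = 93.35 K.
Change: 93.35 − 87.93 = 5.417 K.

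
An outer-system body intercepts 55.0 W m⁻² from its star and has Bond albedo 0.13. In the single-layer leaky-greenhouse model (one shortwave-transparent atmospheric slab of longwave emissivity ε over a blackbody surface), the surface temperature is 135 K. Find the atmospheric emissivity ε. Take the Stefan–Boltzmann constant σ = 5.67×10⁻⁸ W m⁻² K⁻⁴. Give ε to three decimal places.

First, T_e = [55.00·(1−0.13)/(4σ)]^(1/4) = 120.5 K.
Since (2−ε)/2 = (T_e/T_s)⁴ = 0.6352, ε = 0.7296.

0.730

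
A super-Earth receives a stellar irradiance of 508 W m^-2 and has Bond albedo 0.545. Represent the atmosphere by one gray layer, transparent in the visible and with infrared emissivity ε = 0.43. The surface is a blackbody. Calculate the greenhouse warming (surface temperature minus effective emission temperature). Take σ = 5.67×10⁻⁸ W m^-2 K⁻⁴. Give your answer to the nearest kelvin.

11 kelvin

The planet radiates to space at T_e = [S(1−α)/(4σ)]^(1/4) = 178.7 K.
The surface balance (absorbed SW + ε·downward IR = σT_s⁴) with T_a⁴ = T_s⁴/2 reduces to T_s = T_e·[2/(2−ε)]^¼ = 189.8 K.
T_s − T_e = 189.8 − 178.7 = 11.15 K.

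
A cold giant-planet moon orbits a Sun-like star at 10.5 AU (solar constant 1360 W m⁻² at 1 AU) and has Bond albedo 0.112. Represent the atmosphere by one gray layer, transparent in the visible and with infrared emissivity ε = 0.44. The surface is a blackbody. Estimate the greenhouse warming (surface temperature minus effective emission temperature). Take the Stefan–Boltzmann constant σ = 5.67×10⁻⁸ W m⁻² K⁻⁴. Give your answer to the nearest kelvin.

5 K

Irradiance scales as 1/d², so S = 1360 W m⁻² × (1/10.5)² = 12.34 W m⁻².
The planet radiates to space at T_e = [S(1−α)/(4σ)]^(1/4) = 83.36 K.
Surface balance with a leaky layer gives σT_s⁴ = σT_e⁴·2/(2−ε), so T_s = T_e·[2/(2−0.44)]^(1/4) = 88.71 K.
The atmosphere warms the surface by 5.342 K.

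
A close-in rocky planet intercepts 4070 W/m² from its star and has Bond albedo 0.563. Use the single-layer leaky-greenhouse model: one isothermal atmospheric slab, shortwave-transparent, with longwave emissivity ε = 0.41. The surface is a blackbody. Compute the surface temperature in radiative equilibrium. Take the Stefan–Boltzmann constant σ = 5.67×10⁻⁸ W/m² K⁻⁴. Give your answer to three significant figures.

The planet radiates to space at T_e = [S(1−α)/(4σ)]^(1/4) = 297.6 K.
The surface balance (absorbed SW + ε·downward IR = σT_s⁴) with T_a⁴ = T_s⁴/2 reduces to T_s = T_e·[2/(2−ε)]^¼ = 315.1 K.

315 kelvin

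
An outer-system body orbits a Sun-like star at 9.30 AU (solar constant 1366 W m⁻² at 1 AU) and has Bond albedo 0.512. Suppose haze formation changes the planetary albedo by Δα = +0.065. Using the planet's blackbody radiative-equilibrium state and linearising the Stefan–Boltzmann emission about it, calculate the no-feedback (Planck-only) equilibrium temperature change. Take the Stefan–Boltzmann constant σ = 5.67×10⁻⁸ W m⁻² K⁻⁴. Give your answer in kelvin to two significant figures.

-2.5 K

Flux at the orbit: S = 1366/(9.30)² = 15.79 W m⁻².
Unperturbed T_e = [15.79·(1−0.512)/(4σ)]^¼ = 76.35 K.
ΔF = −(S/4)Δα = −(15.79/4)×(+0.065) = -0.2566 W m⁻².
The Planck feedback parameter is 4σT_e³ = 0.1009 W m⁻²/K.
ΔT₀ = ΔF/λ_P = -0.2566/0.1009 = -2.54 K.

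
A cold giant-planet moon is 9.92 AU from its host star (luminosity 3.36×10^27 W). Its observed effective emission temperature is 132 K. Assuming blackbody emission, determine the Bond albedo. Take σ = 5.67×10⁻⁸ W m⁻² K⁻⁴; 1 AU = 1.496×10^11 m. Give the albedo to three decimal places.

d = 9.92 × 1.496×10^11 m = 1.484×10^12 m.
Spreading L over a sphere of radius d: S = 3.36×10^27/(4π·1.48×10^12²) = 121.4 W m⁻².
Rearranging the radiative balance, α = 1 − 4σT⁴/S.
σT⁴ = 17.21 W m⁻², so 4σT⁴ = 68.86 W m⁻².
Hence α = 1 − 68.86/121.4 = 0.4329.

0.433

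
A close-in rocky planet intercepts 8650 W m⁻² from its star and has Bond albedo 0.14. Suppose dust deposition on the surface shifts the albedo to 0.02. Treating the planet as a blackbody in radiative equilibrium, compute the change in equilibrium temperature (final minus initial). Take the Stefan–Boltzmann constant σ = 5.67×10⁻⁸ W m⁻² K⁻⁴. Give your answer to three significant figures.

Initial: T₁ = [S(1−0.14)/(4σ)]^(1/4) = 425.6 K.
Final:   T₂ = [S(1−0.02)/(4σ)]^(1/4) = 439.7 K.
ΔT = T₂ − T₁ = 14.13 K.

14.1 kelvin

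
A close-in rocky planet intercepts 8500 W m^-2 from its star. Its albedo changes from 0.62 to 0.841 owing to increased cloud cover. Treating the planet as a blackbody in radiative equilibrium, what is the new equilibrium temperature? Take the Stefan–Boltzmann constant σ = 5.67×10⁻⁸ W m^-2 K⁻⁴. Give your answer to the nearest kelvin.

278 K

T₂ = [S(1−α₂)/(4σ)]^(1/4) = [8500·0.159/(4σ)]^(1/4) = 277.8 K.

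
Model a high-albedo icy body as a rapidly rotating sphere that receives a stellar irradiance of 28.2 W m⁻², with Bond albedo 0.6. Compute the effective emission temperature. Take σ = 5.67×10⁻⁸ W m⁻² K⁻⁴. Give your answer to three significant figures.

84.0 kelvin

The planet absorbs (1−α)S over its disc πR² and re-emits over 4πR², so the mean absorbed flux is (1−0.6)·28.20/4 = 2.820 W m⁻².
Balancing against σT⁴: T = (2.820/5.67×10⁻⁸)^(1/4) = 83.98 K.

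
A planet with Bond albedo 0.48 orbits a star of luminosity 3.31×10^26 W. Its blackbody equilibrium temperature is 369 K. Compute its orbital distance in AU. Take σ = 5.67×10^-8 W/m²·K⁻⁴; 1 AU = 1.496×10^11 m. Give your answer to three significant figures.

The flux needed for this T is 4σT⁴/(1−0.48) = 8086 W/m².
Then d = [L/(4πS)]^(1/2) = 5.707×10^10 m, i.e. 0.3815 AU.

0.382 AU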